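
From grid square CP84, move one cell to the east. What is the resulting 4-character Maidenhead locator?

CP94

Longitude square 8; +1 → 9.
The latitude characters are unchanged.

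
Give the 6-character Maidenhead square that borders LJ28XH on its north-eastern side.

LJ38ai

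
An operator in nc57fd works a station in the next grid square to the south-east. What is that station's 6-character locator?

Longitude subsquare f = 5; +1 → 6 = g.
Latitude subsquare d = 3; −1 → 2 = c.

NC57gc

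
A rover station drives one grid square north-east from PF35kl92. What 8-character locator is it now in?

Longitude extended square 9; +1 → 10, wraps to 0, carry into subsquare.
Longitude subsquare k = 10; +1 → 11 = l.
Latitude extended square 2; +1 → 3.

PF35ll03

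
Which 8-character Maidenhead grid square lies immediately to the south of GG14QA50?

Latitude extended square 0; −1 → -1, wraps to 9, carry into subsquare.
Latitude subsquare a = 0; −1 → -1, wraps to 23 = x, carry into square.
Latitude square 4; −1 → 3.
The longitude characters are unchanged.

GG13qx59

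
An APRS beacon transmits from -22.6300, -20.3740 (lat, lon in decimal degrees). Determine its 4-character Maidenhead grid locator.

Add 180° to longitude and 90° to latitude: 159.63, 67.37.
Field (20°×10°, letters A–R): 159.63/20 → 7 → H, 67.37/10 → 6 → G; chars HG.
Square (2°×1°, digits 0–9): 19.63/2 → 9, 7.37/1 → 7; chars 97.

HG97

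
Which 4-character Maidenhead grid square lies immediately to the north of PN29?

PO20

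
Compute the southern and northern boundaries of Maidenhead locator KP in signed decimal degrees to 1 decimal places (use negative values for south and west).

Field K=10, P=15: +10·20° lon, +15·10° lat → SW at lon 20°, lat 60°.
Cell spans 20° lon × 10° lat.
south 60.0, north 70.0.

60.0, 70.0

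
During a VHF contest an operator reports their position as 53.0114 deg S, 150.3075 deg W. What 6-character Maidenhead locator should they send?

Add 180° to longitude and 90° to latitude: 29.6925, 36.9886.
Field (20°×10°, letters A–R): lon ⌊29.6925/20⌋ = 1 → B; lat ⌊36.9886/10⌋ = 3 → D.
Square (2°×1°, digits 0–9): lon ⌊9.6925/2⌋ = 4; lat ⌊6.9886/1⌋ = 6.
Subsquare (5′×2.5′, letters a–x): lon ⌊1.6925/0.0833333⌋ = 20 → u; lat ⌊0.9886/0.0416667⌋ = 23 → x.

BD46ux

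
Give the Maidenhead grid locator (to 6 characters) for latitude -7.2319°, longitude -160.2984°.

AI92us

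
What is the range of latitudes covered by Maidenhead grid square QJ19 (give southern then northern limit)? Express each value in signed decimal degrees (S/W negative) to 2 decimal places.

9.00, 10.00

Field Q=16, J=9: +16·20° lon, +9·10° lat → SW at lon 140°, lat 0°.
Square 1, 9: +1·2° lon, +9·1° lat → SW at lon 142°, lat 9°.
Cell spans 2° lon × 1° lat.
south 9.00, north 10.00.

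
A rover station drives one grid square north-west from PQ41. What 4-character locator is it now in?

Longitude square 4; −1 → 3.
Latitude square 1; +1 → 2.

PQ32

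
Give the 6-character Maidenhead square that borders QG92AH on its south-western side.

QG82xg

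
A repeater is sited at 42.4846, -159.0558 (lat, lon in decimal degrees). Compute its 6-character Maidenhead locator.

BN02ll

Add 180° to longitude and 90° to latitude: 20.9442, 132.4846.
Field: 20.9442/20 → 1 → B, 132.4846/10 → 13 → N; chars BN.
Square: 0.9442/2 → 0, 2.4846/1 → 2; chars 02.
Subsquare: 0.9442/0.0833333 → 11 → l, 0.4846/0.0416667 → 11 → l; chars ll.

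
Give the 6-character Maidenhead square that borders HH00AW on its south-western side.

GH90xv

Longitude subsquare a = 0; −1 → -1, wraps to 23 = x, carry into square.
Longitude square 0; −1 → -1, wraps to 9, carry into field.
Longitude field H = 7; −1 → 6 = G.
Latitude subsquare w = 22; −1 → 21 = v.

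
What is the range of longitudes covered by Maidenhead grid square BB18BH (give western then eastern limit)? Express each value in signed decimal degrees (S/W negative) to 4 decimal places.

-157.9167, -157.8333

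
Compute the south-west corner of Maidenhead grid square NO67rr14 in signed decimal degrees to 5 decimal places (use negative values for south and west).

Field N=13, O=14: +13·20° lon, +14·10° lat → SW at lon 80°, lat 50°.
Square 6, 7: +6·2° lon, +7·1° lat → SW at lon 92°, lat 57°.
Subsquare r=17, r=17: +17·0.0833333° lon, +17·0.0416667° lat → SW at lon 93.4167°, lat 57.7083°.
Extended square 1, 4: +1·0.00833333° lon, +4·0.00416667° lat → SW at lon 93.425°, lat 57.725°.
latitude 57.72500, longitude 93.42500.

57.72500, 93.42500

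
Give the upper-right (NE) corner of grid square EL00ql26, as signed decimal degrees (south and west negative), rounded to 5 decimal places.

20.48750, -98.64167

Field E=4, L=11: +4·20° lon, +11·10° lat → SW at lon -100°, lat 20°.
Square 0, 0: +0·2° lon, +0·1° lat → SW at lon -100°, lat 20°.
Subsquare q=16, l=11: +16·0.0833333° lon, +11·0.0416667° lat → SW at lon -98.6667°, lat 20.4583°.
Extended square 2, 6: +2·0.00833333° lon, +6·0.00416667° lat → SW at lon -98.65°, lat 20.4833°.
Cell spans 0.00833333° lon × 0.00416667° lat. NE corner is SW corner plus one full cell.
latitude 20.48750, longitude -98.64167.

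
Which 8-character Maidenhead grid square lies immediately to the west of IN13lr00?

IN13kr90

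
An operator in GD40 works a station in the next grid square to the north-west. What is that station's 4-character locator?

Longitude square 4; −1 → 3.
Latitude square 0; +1 → 1.

GD31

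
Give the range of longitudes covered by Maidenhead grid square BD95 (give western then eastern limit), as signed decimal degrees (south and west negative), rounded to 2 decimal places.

-142.00, -140.00

Field B=1, D=3: +1·20° lon, +3·10° lat → SW at lon -160°, lat -60°.
Square 9, 5: +9·2° lon, +5·1° lat → SW at lon -142°, lat -55°.
Cell spans 2° lon × 1° lat.
west -142.00, east -140.00.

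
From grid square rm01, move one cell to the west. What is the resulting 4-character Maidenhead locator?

Longitude square 0; −1 → -1, wraps to 9, carry into field.
Longitude field R = 17; −1 → 16 = Q.
The latitude characters are unchanged.

QM91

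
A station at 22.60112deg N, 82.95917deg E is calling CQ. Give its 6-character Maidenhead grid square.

Add 180° to longitude and 90° to latitude: 262.9592, 112.6011.
Field (20°×10°, letters A–R): 262.9592/20 → 13 → N, 112.6011/10 → 11 → L; chars NL.
Square (2°×1°, digits 0–9): 2.9592/2 → 1, 2.6011/1 → 2; chars 12.
Subsquare (5′×2.5′, letters a–x): 0.9592/0.0833333 → 11 → l, 0.6011/0.0416667 → 14 → o; chars lo.

NL12lo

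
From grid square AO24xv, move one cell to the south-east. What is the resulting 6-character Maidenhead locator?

AO34au

Longitude subsquare x = 23; +1 → 24, wraps to 0 = a, carry into square.
Longitude square 2; +1 → 3.
Latitude subsquare v = 21; −1 → 20 = u.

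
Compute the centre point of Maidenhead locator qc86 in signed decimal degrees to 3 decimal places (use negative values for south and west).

-63.500, 157.000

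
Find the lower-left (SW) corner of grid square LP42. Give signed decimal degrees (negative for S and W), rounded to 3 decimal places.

Field L=11, P=15: +11·20° lon, +15·10° lat → SW at lon 40°, lat 60°.
Square 4, 2: +4·2° lon, +2·1° lat → SW at lon 48°, lat 62°.
latitude 62.000, longitude 48.000.

62.000, 48.000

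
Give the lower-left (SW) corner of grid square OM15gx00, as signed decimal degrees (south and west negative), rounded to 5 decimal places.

35.95833, 102.50000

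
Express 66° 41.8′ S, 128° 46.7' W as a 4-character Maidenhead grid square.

Shift to the Maidenhead origin (180°W, 90°S): lon 51.22, lat 23.30.
Field (20°×10°, letters A–R): lon ⌊51.22/20⌋ = 2 → C; lat ⌊23.30/10⌋ = 2 → C.
Square (2°×1°, digits 0–9): lon ⌊11.22/2⌋ = 5; lat ⌊3.30/1⌋ = 3.

CC53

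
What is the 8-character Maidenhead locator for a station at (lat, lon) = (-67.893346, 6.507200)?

JC32gc05

Add 180° to longitude and 90° to latitude: 186.50720, 22.10665.
Field: 186.50720/20 → 9 → J, 22.10665/10 → 2 → C; chars JC.
Square: 6.50720/2 → 3, 2.10665/1 → 2; chars 32.
Subsquare: 0.50720/0.0833333 → 6 → g, 0.10665/0.0416667 → 2 → c; chars gc.
Extended square: 0.00720/0.00833333 → 0, 0.02332/0.00416667 → 5; chars 05.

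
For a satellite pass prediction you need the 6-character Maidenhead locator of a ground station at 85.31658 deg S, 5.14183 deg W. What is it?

IA74kq

Shift to the Maidenhead origin (180°W, 90°S): lon 174.8582, lat 4.6834.
Field: lon ⌊174.8582/20⌋ = 8 → I; lat ⌊4.6834/10⌋ = 0 → A.
Square: lon ⌊14.8582/2⌋ = 7; lat ⌊4.6834/1⌋ = 4.
Subsquare: lon ⌊0.8582/0.0833333⌋ = 10 → k; lat ⌊0.6834/0.0416667⌋ = 16 → q.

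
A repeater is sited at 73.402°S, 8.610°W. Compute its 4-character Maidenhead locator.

IB56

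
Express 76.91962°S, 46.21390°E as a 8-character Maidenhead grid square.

LB33cb59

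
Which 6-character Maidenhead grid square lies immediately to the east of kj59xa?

KJ69aa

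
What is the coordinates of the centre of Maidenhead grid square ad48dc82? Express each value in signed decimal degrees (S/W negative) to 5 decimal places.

-51.90625, -171.67917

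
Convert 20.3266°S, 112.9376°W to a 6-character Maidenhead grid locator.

DG39mq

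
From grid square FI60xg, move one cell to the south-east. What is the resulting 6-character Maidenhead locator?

FI70af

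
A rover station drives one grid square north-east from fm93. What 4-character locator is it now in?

Longitude square 9; +1 → 10, wraps to 0, carry into field.
Longitude field F = 5; +1 → 6 = G.
Latitude square 3; +1 → 4.

GM04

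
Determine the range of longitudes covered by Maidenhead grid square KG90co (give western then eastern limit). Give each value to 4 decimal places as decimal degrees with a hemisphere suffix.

Field K=10, G=6: +10·20° lon, +6·10° lat → SW at lon 20°, lat -30°.
Square 9, 0: +9·2° lon, +0·1° lat → SW at lon 38°, lat -30°.
Subsquare c=2, o=14: +2·0.0833333° lon, +14·0.0416667° lat → SW at lon 38.1667°, lat -29.4167°.
Cell spans 0.0833333° lon × 0.0416667° lat.
west 38.1667° E, east 38.2500° E.

38.1667° E, 38.2500° E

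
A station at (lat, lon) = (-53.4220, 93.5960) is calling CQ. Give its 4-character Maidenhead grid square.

ND66

Offset from 180°W / 90°S: lon 273.60°, lat 36.58°.
Field: lon ⌊273.60/20⌋ = 13 → N; lat ⌊36.58/10⌋ = 3 → D.
Square: lon ⌊13.60/2⌋ = 6; lat ⌊6.58/1⌋ = 6.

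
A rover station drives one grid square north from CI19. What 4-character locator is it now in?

Latitude square 9; +1 → 10, wraps to 0, carry into field.
Latitude field I = 8; +1 → 9 = J.
The longitude characters are unchanged.

CJ10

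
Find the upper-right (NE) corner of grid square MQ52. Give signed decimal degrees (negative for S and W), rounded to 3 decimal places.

73.000, 72.000

Field M=12, Q=16: +12·20° lon, +16·10° lat → SW at lon 60°, lat 70°.
Square 5, 2: +5·2° lon, +2·1° lat → SW at lon 70°, lat 72°.
Cell spans 2° lon × 1° lat. NE corner is SW corner plus one full cell.
latitude 73.000, longitude 72.000.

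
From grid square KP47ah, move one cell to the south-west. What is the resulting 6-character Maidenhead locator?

KP37xg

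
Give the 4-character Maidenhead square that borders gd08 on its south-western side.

FD97

Longitude square 0; −1 → -1, wraps to 9, carry into field.
Longitude field G = 6; −1 → 5 = F.
Latitude square 8; −1 → 7.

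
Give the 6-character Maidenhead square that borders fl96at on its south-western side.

Longitude subsquare a = 0; −1 → -1, wraps to 23 = x, carry into square.
Longitude square 9; −1 → 8.
Latitude subsquare t = 19; −1 → 18 = s.

FL86xs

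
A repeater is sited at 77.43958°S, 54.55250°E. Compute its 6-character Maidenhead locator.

LB72gn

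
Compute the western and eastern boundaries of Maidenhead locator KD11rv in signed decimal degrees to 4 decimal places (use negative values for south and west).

23.4167, 23.5000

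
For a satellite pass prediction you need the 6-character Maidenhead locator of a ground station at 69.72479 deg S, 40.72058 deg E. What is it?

Add 180° to longitude and 90° to latitude: 220.7206, 20.2752.
Field: 220.7206/20 → 11 → L, 20.2752/10 → 2 → C; chars LC.
Square: 0.7206/2 → 0, 0.2752/1 → 0; chars 00.
Subsquare: 0.7206/0.0833333 → 8 → i, 0.2752/0.0416667 → 6 → g; chars ig.

LC00ig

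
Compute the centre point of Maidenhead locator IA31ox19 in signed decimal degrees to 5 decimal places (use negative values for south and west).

Field I=8, A=0: +8·20° lon, +0·10° lat → SW at lon -20°, lat -90°.
Square 3, 1: +3·2° lon, +1·1° lat → SW at lon -14°, lat -89°.
Subsquare o=14, x=23: +14·0.0833333° lon, +23·0.0416667° lat → SW at lon -12.8333°, lat -88.0417°.
Extended square 1, 9: +1·0.00833333° lon, +9·0.00416667° lat → SW at lon -12.825°, lat -88.0042°.
Cell spans 0.00833333° lon × 0.00416667° lat. Centre is SW corner plus half of each.
latitude -88.00208, longitude -12.82083.

-88.00208, -12.82083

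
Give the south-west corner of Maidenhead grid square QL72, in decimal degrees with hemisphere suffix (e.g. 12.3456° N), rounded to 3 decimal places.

22.000° N, 154.000° E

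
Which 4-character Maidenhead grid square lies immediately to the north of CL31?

Latitude square 1; +1 → 2.
The longitude characters are unchanged.

CL32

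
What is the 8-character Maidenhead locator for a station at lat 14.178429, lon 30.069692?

KK54ae82

Shift to the Maidenhead origin (180°W, 90°S): lon 210.06969, lat 104.17843.
Field (20°×10°, letters A–R): 210.06969/20 → 10 → K, 104.17843/10 → 10 → K; chars KK.
Square (2°×1°, digits 0–9): 10.06969/2 → 5, 4.17843/1 → 4; chars 54.
Subsquare (5′×2.5′, letters a–x): 0.06969/0.0833333 → 0 → a, 0.17843/0.0416667 → 4 → e; chars ae.
Extended square (30″×15″, digits 0–9): 0.06969/0.00833333 → 8, 0.01176/0.00416667 → 2; chars 82.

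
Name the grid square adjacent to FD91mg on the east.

FD91ng

Longitude subsquare m = 12; +1 → 13 = n.
The latitude characters are unchanged.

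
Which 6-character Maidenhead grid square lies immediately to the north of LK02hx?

LK03ha

Latitude subsquare x = 23; +1 → 24, wraps to 0 = a, carry into square.
Latitude square 2; +1 → 3.
The longitude characters are unchanged.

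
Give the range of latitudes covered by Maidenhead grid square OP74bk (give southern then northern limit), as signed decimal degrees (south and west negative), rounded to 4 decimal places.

64.4167, 64.4583

Field O=14, P=15: +14·20° lon, +15·10° lat → SW at lon 100°, lat 60°.
Square 7, 4: +7·2° lon, +4·1° lat → SW at lon 114°, lat 64°.
Subsquare b=1, k=10: +1·0.0833333° lon, +10·0.0416667° lat → SW at lon 114.083°, lat 64.4167°.
Cell spans 0.0833333° lon × 0.0416667° lat.
south 64.4167, north 64.4583.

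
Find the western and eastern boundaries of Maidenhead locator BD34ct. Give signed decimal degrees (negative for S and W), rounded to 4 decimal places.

Field B=1, D=3: +1·20° lon, +3·10° lat → SW at lon -160°, lat -60°.
Square 3, 4: +3·2° lon, +4·1° lat → SW at lon -154°, lat -56°.
Subsquare c=2, t=19: +2·0.0833333° lon, +19·0.0416667° lat → SW at lon -153.833°, lat -55.2083°.
Cell spans 0.0833333° lon × 0.0416667° lat.
west -153.8333, east -153.7500.

-153.8333, -153.7500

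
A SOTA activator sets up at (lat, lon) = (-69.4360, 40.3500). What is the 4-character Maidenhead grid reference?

Add 180° to longitude and 90° to latitude: 220.35, 20.56.
Field: lon ⌊220.35/20⌋ = 11 → L; lat ⌊20.56/10⌋ = 2 → C.
Square: lon ⌊0.35/2⌋ = 0; lat ⌊0.56/1⌋ = 0.

LC00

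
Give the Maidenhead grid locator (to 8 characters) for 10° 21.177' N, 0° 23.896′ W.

Shift to the Maidenhead origin (180°W, 90°S): lon 179.60173, lat 100.35295.
Field: 179.60173/20 → 8 → I, 100.35295/10 → 10 → K; chars IK.
Square: 19.60173/2 → 9, 0.35295/1 → 0; chars 90.
Subsquare: 1.60173/0.0833333 → 19 → t, 0.35295/0.0416667 → 8 → i; chars ti.
Extended square: 0.01840/0.00833333 → 2, 0.01962/0.00416667 → 4; chars 24.

IK90ti24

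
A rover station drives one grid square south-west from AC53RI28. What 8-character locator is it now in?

AC53ri17

Longitude extended square 2; −1 → 1.
Latitude extended square 8; −1 → 7.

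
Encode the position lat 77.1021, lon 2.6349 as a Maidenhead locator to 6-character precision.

JQ17hc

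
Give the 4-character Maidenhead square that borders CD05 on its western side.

Longitude square 0; −1 → -1, wraps to 9, carry into field.
Longitude field C = 2; −1 → 1 = B.
The latitude characters are unchanged.

BD95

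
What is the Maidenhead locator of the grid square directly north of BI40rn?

BI40ro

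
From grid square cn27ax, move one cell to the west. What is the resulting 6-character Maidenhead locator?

CN17xx

Longitude subsquare a = 0; −1 → -1, wraps to 23 = x, carry into square.
Longitude square 2; −1 → 1.
The latitude characters are unchanged.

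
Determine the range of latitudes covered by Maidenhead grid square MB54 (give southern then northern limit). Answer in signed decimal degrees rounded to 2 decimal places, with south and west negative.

-76.00, -75.00

Field M=12, B=1: +12·20° lon, +1·10° lat → SW at lon 60°, lat -80°.
Square 5, 4: +5·2° lon, +4·1° lat → SW at lon 70°, lat -76°.
Cell spans 2° lon × 1° lat.
south -76.00, north -75.00.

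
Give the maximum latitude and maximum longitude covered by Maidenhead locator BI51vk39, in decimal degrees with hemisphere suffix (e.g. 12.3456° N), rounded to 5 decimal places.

Field B=1, I=8: +1·20° lon, +8·10° lat → SW at lon -160°, lat -10°.
Square 5, 1: +5·2° lon, +1·1° lat → SW at lon -150°, lat -9°.
Subsquare v=21, k=10: +21·0.0833333° lon, +10·0.0416667° lat → SW at lon -148.25°, lat -8.58333°.
Extended square 3, 9: +3·0.00833333° lon, +9·0.00416667° lat → SW at lon -148.225°, lat -8.54583°.
Cell spans 0.00833333° lon × 0.00416667° lat. NE corner is SW corner plus one full cell.
latitude 8.54167° S, longitude 148.21667° W.

8.54167° S, 148.21667° W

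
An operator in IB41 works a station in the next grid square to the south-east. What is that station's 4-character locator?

Longitude square 4; +1 → 5.
Latitude square 1; −1 → 0.

IB50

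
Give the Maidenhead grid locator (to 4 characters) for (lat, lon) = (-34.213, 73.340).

MF65

Shift to the Maidenhead origin (180°W, 90°S): lon 253.34, lat 55.79.
Field: 253.34/20 → 12 → M, 55.79/10 → 5 → F; chars MF.
Square: 13.34/2 → 6, 5.79/1 → 5; chars 65.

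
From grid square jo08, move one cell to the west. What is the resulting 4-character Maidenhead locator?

Longitude square 0; −1 → -1, wraps to 9, carry into field.
Longitude field J = 9; −1 → 8 = I.
The latitude characters are unchanged.

IO98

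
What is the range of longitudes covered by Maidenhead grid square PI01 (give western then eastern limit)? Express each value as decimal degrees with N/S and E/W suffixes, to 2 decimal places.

120.00° E, 122.00° E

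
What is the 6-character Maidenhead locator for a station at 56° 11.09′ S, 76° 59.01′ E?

Add 180° to longitude and 90° to latitude: 256.9835, 33.8152.
Field: lon ⌊256.9835/20⌋ = 12 → M; lat ⌊33.8152/10⌋ = 3 → D.
Square: lon ⌊16.9835/2⌋ = 8; lat ⌊3.8152/1⌋ = 3.
Subsquare: lon ⌊0.9835/0.0833333⌋ = 11 → l; lat ⌊0.8152/0.0416667⌋ = 19 → t.

MD83lt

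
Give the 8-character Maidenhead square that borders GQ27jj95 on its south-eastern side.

GQ27kj04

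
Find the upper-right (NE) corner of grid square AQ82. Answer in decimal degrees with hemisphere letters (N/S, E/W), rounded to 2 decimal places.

Field A=0, Q=16: +0·20° lon, +16·10° lat → SW at lon -180°, lat 70°.
Square 8, 2: +8·2° lon, +2·1° lat → SW at lon -164°, lat 72°.
Cell spans 2° lon × 1° lat. NE corner is SW corner plus one full cell.
latitude 73.00° N, longitude 162.00° W.

73.00° N, 162.00° W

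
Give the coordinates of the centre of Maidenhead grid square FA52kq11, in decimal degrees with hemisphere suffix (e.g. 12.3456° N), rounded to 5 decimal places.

87.32708° S, 69.15417° W

Field F=5, A=0: +5·20° lon, +0·10° lat → SW at lon -80°, lat -90°.
Square 5, 2: +5·2° lon, +2·1° lat → SW at lon -70°, lat -88°.
Subsquare k=10, q=16: +10·0.0833333° lon, +16·0.0416667° lat → SW at lon -69.1667°, lat -87.3333°.
Extended square 1, 1: +1·0.00833333° lon, +1·0.00416667° lat → SW at lon -69.1583°, lat -87.3292°.
Cell spans 0.00833333° lon × 0.00416667° lat. Centre is SW corner plus half of each.
latitude 87.32708° S, longitude 69.15417° W.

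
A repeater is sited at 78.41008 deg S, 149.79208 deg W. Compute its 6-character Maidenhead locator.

BB51co

Add 180° to longitude and 90° to latitude: 30.2079, 11.5899.
Field: 30.2079/20 → 1 → B, 11.5899/10 → 1 → B; chars BB.
Square: 10.2079/2 → 5, 1.5899/1 → 1; chars 51.
Subsquare: 0.2079/0.0833333 → 2 → c, 0.5899/0.0416667 → 14 → o; chars co.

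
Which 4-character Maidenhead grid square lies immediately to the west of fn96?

FN86

Longitude square 9; −1 → 8.
The latitude characters are unchanged.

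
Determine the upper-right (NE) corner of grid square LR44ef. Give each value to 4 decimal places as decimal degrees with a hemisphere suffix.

84.2500° N, 48.4167° E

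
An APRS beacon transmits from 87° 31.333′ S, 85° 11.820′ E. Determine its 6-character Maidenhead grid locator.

Add 180° to longitude and 90° to latitude: 265.1970, 2.4778.
Field: lon ⌊265.1970/20⌋ = 13 → N; lat ⌊2.4778/10⌋ = 0 → A.
Square: lon ⌊5.1970/2⌋ = 2; lat ⌊2.4778/1⌋ = 2.
Subsquare: lon ⌊1.1970/0.0833333⌋ = 14 → o; lat ⌊0.4778/0.0416667⌋ = 11 → l.

NA22ol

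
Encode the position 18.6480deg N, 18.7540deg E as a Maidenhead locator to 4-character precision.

JK98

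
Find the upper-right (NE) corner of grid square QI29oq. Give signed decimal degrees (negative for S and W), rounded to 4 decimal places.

Field Q=16, I=8: +16·20° lon, +8·10° lat → SW at lon 140°, lat -10°.
Square 2, 9: +2·2° lon, +9·1° lat → SW at lon 144°, lat -1°.
Subsquare o=14, q=16: +14·0.0833333° lon, +16·0.0416667° lat → SW at lon 145.167°, lat -0.333333°.
Cell spans 0.0833333° lon × 0.0416667° lat. NE corner is SW corner plus one full cell.
latitude -0.2917, longitude 145.2500.

-0.2917, 145.2500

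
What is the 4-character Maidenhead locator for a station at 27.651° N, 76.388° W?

Add 180° to longitude and 90° to latitude: 103.61, 117.65.
Field: 103.61/20 → 5 → F, 117.65/10 → 11 → L; chars FL.
Square: 3.61/2 → 1, 7.65/1 → 7; chars 17.

FL17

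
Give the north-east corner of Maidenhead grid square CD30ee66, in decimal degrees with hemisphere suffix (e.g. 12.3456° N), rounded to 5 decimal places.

Field C=2, D=3: +2·20° lon, +3·10° lat → SW at lon -140°, lat -60°.
Square 3, 0: +3·2° lon, +0·1° lat → SW at lon -134°, lat -60°.
Subsquare e=4, e=4: +4·0.0833333° lon, +4·0.0416667° lat → SW at lon -133.667°, lat -59.8333°.
Extended square 6, 6: +6·0.00833333° lon, +6·0.00416667° lat → SW at lon -133.617°, lat -59.8083°.
Cell spans 0.00833333° lon × 0.00416667° lat. NE corner is SW corner plus one full cell.
latitude 59.80417° S, longitude 133.60833° W.

59.80417° S, 133.60833° W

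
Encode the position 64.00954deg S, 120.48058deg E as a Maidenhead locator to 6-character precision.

PC05fx

Shift to the Maidenhead origin (180°W, 90°S): lon 300.4806, lat 25.9905.
Field (20°×10°, letters A–R): 300.4806/20 → 15 → P, 25.9905/10 → 2 → C; chars PC.
Square (2°×1°, digits 0–9): 0.4806/2 → 0, 5.9905/1 → 5; chars 05.
Subsquare (5′×2.5′, letters a–x): 0.4806/0.0833333 → 5 → f, 0.9905/0.0416667 → 23 → x; chars fx.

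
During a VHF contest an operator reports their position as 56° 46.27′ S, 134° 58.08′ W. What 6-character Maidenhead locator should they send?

CD23mf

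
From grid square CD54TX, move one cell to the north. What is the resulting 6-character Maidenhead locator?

Latitude subsquare x = 23; +1 → 24, wraps to 0 = a, carry into square.
Latitude square 4; +1 → 5.
The longitude characters are unchanged.

CD55ta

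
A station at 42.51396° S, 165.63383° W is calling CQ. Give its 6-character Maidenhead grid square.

AE77el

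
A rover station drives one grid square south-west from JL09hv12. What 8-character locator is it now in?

Longitude extended square 1; −1 → 0.
Latitude extended square 2; −1 → 1.

JL09hv01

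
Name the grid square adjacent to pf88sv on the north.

Latitude subsquare v = 21; +1 → 22 = w.
The longitude characters are unchanged.

PF88sw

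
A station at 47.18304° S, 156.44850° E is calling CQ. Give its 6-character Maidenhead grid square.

QE82ft

Add 180° to longitude and 90° to latitude: 336.4485, 42.8170.
Field: 336.4485/20 → 16 → Q, 42.8170/10 → 4 → E; chars QE.
Square: 16.4485/2 → 8, 2.8170/1 → 2; chars 82.
Subsquare: 0.4485/0.0833333 → 5 → f, 0.8170/0.0416667 → 19 → t; chars ft.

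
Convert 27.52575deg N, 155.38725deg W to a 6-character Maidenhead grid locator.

Offset from 180°W / 90°S: lon 24.6128°, lat 117.5258°.
Field: lon ⌊24.6128/20⌋ = 1 → B; lat ⌊117.5258/10⌋ = 11 → L.
Square: lon ⌊4.6128/2⌋ = 2; lat ⌊7.5258/1⌋ = 7.
Subsquare: lon ⌊0.6128/0.0833333⌋ = 7 → h; lat ⌊0.5258/0.0416667⌋ = 12 → m.

BL27hm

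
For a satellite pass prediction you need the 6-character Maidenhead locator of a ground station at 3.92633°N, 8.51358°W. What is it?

IJ53rw

Shift to the Maidenhead origin (180°W, 90°S): lon 171.4864, lat 93.9263.
Field: 171.4864/20 → 8 → I, 93.9263/10 → 9 → J; chars IJ.
Square: 11.4864/2 → 5, 3.9263/1 → 3; chars 53.
Subsquare: 1.4864/0.0833333 → 17 → r, 0.9263/0.0416667 → 22 → w; chars rw.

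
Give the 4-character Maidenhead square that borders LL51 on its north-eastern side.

Longitude square 5; +1 → 6.
Latitude square 1; +1 → 2.

LL62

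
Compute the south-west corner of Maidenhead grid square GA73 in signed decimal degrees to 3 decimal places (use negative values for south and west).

-87.000, -46.000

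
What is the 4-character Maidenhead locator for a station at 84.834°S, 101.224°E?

Add 180° to longitude and 90° to latitude: 281.22, 5.17.
Field (20°×10°, letters A–R): lon ⌊281.22/20⌋ = 14 → O; lat ⌊5.17/10⌋ = 0 → A.
Square (2°×1°, digits 0–9): lon ⌊1.22/2⌋ = 0; lat ⌊5.17/1⌋ = 5.

OA05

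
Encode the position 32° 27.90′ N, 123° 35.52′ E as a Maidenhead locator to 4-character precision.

PM12

Add 180° to longitude and 90° to latitude: 303.59, 122.47.
Field: 303.59/20 → 15 → P, 122.47/10 → 12 → M; chars PM.
Square: 3.59/2 → 1, 2.47/1 → 2; chars 12.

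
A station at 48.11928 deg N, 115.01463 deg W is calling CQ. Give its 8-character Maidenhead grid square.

Add 180° to longitude and 90° to latitude: 64.98537, 138.11928.
Field (20°×10°, letters A–R): 64.98537/20 → 3 → D, 138.11928/10 → 13 → N; chars DN.
Square (2°×1°, digits 0–9): 4.98537/2 → 2, 8.11928/1 → 8; chars 28.
Subsquare (5′×2.5′, letters a–x): 0.98537/0.0833333 → 11 → l, 0.11928/0.0416667 → 2 → c; chars lc.
Extended square (30″×15″, digits 0–9): 0.06870/0.00833333 → 8, 0.03595/0.00416667 → 8; chars 88.

DN28lc88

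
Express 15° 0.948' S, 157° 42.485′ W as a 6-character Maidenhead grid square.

BH14dx

Offset from 180°W / 90°S: lon 22.2919°, lat 74.9842°.
Field: 22.2919/20 → 1 → B, 74.9842/10 → 7 → H; chars BH.
Square: 2.2919/2 → 1, 4.9842/1 → 4; chars 14.
Subsquare: 0.2919/0.0833333 → 3 → d, 0.9842/0.0416667 → 23 → x; chars dx.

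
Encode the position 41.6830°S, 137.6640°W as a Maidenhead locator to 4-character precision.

CE18

Offset from 180°W / 90°S: lon 42.34°, lat 48.32°.
Field (20°×10°, letters A–R): 42.34/20 → 2 → C, 48.32/10 → 4 → E; chars CE.
Square (2°×1°, digits 0–9): 2.34/2 → 1, 8.32/1 → 8; chars 18.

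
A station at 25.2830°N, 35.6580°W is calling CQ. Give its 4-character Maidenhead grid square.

HL25

Offset from 180°W / 90°S: lon 144.34°, lat 115.28°.
Field: lon ⌊144.34/20⌋ = 7 → H; lat ⌊115.28/10⌋ = 11 → L.
Square: lon ⌊4.34/2⌋ = 2; lat ⌊5.28/1⌋ = 5.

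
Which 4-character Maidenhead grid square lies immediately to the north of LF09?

Latitude square 9; +1 → 10, wraps to 0, carry into field.
Latitude field F = 5; +1 → 6 = G.
The longitude characters are unchanged.

LG00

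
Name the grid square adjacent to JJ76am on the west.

JJ66xm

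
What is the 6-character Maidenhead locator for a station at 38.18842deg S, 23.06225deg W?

Offset from 180°W / 90°S: lon 156.9377°, lat 51.8116°.
Field: lon ⌊156.9377/20⌋ = 7 → H; lat ⌊51.8116/10⌋ = 5 → F.
Square: lon ⌊16.9377/2⌋ = 8; lat ⌊1.8116/1⌋ = 1.
Subsquare: lon ⌊0.9377/0.0833333⌋ = 11 → l; lat ⌊0.8116/0.0416667⌋ = 19 → t.

HF81lt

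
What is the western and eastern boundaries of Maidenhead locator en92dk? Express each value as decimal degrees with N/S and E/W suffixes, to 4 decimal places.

81.7500° W, 81.6667° W

Field E=4, N=13: +4·20° lon, +13·10° lat → SW at lon -100°, lat 40°.
Square 9, 2: +9·2° lon, +2·1° lat → SW at lon -82°, lat 42°.
Subsquare d=3, k=10: +3·0.0833333° lon, +10·0.0416667° lat → SW at lon -81.75°, lat 42.4167°.
Cell spans 0.0833333° lon × 0.0416667° lat.
west 81.7500° W, east 81.6667° W.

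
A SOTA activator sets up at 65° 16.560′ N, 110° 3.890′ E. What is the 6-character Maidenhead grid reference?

OP55ag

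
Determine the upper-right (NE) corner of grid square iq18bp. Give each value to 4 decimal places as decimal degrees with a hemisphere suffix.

Field I=8, Q=16: +8·20° lon, +16·10° lat → SW at lon -20°, lat 70°.
Square 1, 8: +1·2° lon, +8·1° lat → SW at lon -18°, lat 78°.
Subsquare b=1, p=15: +1·0.0833333° lon, +15·0.0416667° lat → SW at lon -17.9167°, lat 78.625°.
Cell spans 0.0833333° lon × 0.0416667° lat. NE corner is SW corner plus one full cell.
latitude 78.6667° N, longitude 17.8333° W.

78.6667° N, 17.8333° W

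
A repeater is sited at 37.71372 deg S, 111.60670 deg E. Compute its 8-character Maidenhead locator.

Add 180° to longitude and 90° to latitude: 291.60670, 52.28628.
Field (20°×10°, letters A–R): 291.60670/20 → 14 → O, 52.28628/10 → 5 → F; chars OF.
Square (2°×1°, digits 0–9): 11.60670/2 → 5, 2.28628/1 → 2; chars 52.
Subsquare (5′×2.5′, letters a–x): 1.60670/0.0833333 → 19 → t, 0.28628/0.0416667 → 6 → g; chars tg.
Extended square (30″×15″, digits 0–9): 0.02337/0.00833333 → 2, 0.03628/0.00416667 → 8; chars 28.

OF52tg28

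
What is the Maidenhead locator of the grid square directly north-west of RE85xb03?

Longitude extended square 0; −1 → -1, wraps to 9, carry into subsquare.
Longitude subsquare x = 23; −1 → 22 = w.
Latitude extended square 3; +1 → 4.

RE85wb94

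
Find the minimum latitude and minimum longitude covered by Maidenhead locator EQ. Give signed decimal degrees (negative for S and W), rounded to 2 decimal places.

70.00, -100.00

Field E=4, Q=16: +4·20° lon, +16·10° lat → SW at lon -100°, lat 70°.
latitude 70.00, longitude -100.00.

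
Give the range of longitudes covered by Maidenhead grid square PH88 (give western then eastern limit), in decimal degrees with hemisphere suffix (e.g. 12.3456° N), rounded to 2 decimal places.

Field P=15, H=7: +15·20° lon, +7·10° lat → SW at lon 120°, lat -20°.
Square 8, 8: +8·2° lon, +8·1° lat → SW at lon 136°, lat -12°.
Cell spans 2° lon × 1° lat.
west 136.00° E, east 138.00° E.

136.00° E, 138.00° E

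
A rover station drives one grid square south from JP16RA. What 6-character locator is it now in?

Latitude subsquare a = 0; −1 → -1, wraps to 23 = x, carry into square.
Latitude square 6; −1 → 5.
The longitude characters are unchanged.

JP15rx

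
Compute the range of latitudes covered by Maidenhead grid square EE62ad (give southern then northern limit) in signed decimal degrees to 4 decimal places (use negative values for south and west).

Field E=4, E=4: +4·20° lon, +4·10° lat → SW at lon -100°, lat -50°.
Square 6, 2: +6·2° lon, +2·1° lat → SW at lon -88°, lat -48°.
Subsquare a=0, d=3: +0·0.0833333° lon, +3·0.0416667° lat → SW at lon -88°, lat -47.875°.
Cell spans 0.0833333° lon × 0.0416667° lat.
south -47.8750, north -47.8333.

-47.8750, -47.8333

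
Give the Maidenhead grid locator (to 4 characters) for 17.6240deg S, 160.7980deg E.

Shift to the Maidenhead origin (180°W, 90°S): lon 340.80, lat 72.38.
Field: 340.80/20 → 17 → R, 72.38/10 → 7 → H; chars RH.
Square: 0.80/2 → 0, 2.38/1 → 2; chars 02.

RH02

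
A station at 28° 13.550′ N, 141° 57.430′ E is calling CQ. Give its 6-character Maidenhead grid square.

Offset from 180°W / 90°S: lon 321.9572°, lat 118.2258°.
Field: lon ⌊321.9572/20⌋ = 16 → Q; lat ⌊118.2258/10⌋ = 11 → L.
Square: lon ⌊1.9572/2⌋ = 0; lat ⌊8.2258/1⌋ = 8.
Subsquare: lon ⌊1.9572/0.0833333⌋ = 23 → x; lat ⌊0.2258/0.0416667⌋ = 5 → f.

QL08xf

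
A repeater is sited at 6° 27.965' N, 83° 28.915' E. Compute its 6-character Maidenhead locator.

Add 180° to longitude and 90° to latitude: 263.4819, 96.4661.
Field: 263.4819/20 → 13 → N, 96.4661/10 → 9 → J; chars NJ.
Square: 3.4819/2 → 1, 6.4661/1 → 6; chars 16.
Subsquare: 1.4819/0.0833333 → 17 → r, 0.4661/0.0416667 → 11 → l; chars rl.

NJ16rl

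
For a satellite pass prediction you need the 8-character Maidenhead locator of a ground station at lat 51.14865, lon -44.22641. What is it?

GO71vd25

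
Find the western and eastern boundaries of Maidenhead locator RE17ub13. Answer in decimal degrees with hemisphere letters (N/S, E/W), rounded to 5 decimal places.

Field R=17, E=4: +17·20° lon, +4·10° lat → SW at lon 160°, lat -50°.
Square 1, 7: +1·2° lon, +7·1° lat → SW at lon 162°, lat -43°.
Subsquare u=20, b=1: +20·0.0833333° lon, +1·0.0416667° lat → SW at lon 163.667°, lat -42.9583°.
Extended square 1, 3: +1·0.00833333° lon, +3·0.00416667° lat → SW at lon 163.675°, lat -42.9458°.
Cell spans 0.00833333° lon × 0.00416667° lat.
west 163.67500° E, east 163.68333° E.

163.67500° E, 163.68333° E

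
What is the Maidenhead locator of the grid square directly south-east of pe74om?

Longitude subsquare o = 14; +1 → 15 = p.
Latitude subsquare m = 12; −1 → 11 = l.

PE74pl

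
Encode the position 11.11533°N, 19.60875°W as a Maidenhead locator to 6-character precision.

IK01ec

Offset from 180°W / 90°S: lon 160.3913°, lat 101.1153°.
Field: 160.3913/20 → 8 → I, 101.1153/10 → 10 → K; chars IK.
Square: 0.3913/2 → 0, 1.1153/1 → 1; chars 01.
Subsquare: 0.3913/0.0833333 → 4 → e, 0.1153/0.0416667 → 2 → c; chars ec.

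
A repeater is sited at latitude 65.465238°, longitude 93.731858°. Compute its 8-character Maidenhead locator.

Offset from 180°W / 90°S: lon 273.73186°, lat 155.46524°.
Field: 273.73186/20 → 13 → N, 155.46524/10 → 15 → P; chars NP.
Square: 13.73186/2 → 6, 5.46524/1 → 5; chars 65.
Subsquare: 1.73186/0.0833333 → 20 → u, 0.46524/0.0416667 → 11 → l; chars ul.
Extended square: 0.06519/0.00833333 → 7, 0.00690/0.00416667 → 1; chars 71.

NP65ul71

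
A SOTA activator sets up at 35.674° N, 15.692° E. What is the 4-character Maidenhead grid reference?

JM75

Shift to the Maidenhead origin (180°W, 90°S): lon 195.69, lat 125.67.
Field: lon ⌊195.69/20⌋ = 9 → J; lat ⌊125.67/10⌋ = 12 → M.
Square: lon ⌊15.69/2⌋ = 7; lat ⌊5.67/1⌋ = 5.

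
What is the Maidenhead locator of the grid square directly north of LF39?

LG30

Latitude square 9; +1 → 10, wraps to 0, carry into field.
Latitude field F = 5; +1 → 6 = G.
The longitude characters are unchanged.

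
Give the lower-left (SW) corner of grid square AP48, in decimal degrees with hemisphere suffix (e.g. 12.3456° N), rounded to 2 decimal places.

Field A=0, P=15: +0·20° lon, +15·10° lat → SW at lon -180°, lat 60°.
Square 4, 8: +4·2° lon, +8·1° lat → SW at lon -172°, lat 68°.
latitude 68.00° N, longitude 172.00° W.

68.00° N, 172.00° W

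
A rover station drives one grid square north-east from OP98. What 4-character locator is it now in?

PP09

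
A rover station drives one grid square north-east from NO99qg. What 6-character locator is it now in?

NO99rh

Longitude subsquare q = 16; +1 → 17 = r.
Latitude subsquare g = 6; +1 → 7 = h.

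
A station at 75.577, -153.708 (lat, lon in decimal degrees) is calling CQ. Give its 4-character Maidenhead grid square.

Offset from 180°W / 90°S: lon 26.29°, lat 165.58°.
Field (20°×10°, letters A–R): 26.29/20 → 1 → B, 165.58/10 → 16 → Q; chars BQ.
Square (2°×1°, digits 0–9): 6.29/2 → 3, 5.58/1 → 5; chars 35.

BQ35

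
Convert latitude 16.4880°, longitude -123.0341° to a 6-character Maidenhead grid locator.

Shift to the Maidenhead origin (180°W, 90°S): lon 56.9659, lat 106.4880.
Field: lon ⌊56.9659/20⌋ = 2 → C; lat ⌊106.4880/10⌋ = 10 → K.
Square: lon ⌊16.9659/2⌋ = 8; lat ⌊6.4880/1⌋ = 6.
Subsquare: lon ⌊0.9659/0.0833333⌋ = 11 → l; lat ⌊0.4880/0.0416667⌋ = 11 → l.

CK86ll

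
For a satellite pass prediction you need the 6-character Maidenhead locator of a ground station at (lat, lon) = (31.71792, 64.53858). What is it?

Offset from 180°W / 90°S: lon 244.5386°, lat 121.7179°.
Field: 244.5386/20 → 12 → M, 121.7179/10 → 12 → M; chars MM.
Square: 4.5386/2 → 2, 1.7179/1 → 1; chars 21.
Subsquare: 0.5386/0.0833333 → 6 → g, 0.7179/0.0416667 → 17 → r; chars gr.

MM21gr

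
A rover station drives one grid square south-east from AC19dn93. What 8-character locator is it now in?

AC19en02

Longitude extended square 9; +1 → 10, wraps to 0, carry into subsquare.
Longitude subsquare d = 3; +1 → 4 = e.
Latitude extended square 3; −1 → 2.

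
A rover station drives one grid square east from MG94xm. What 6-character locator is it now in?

Longitude subsquare x = 23; +1 → 24, wraps to 0 = a, carry into square.
Longitude square 9; +1 → 10, wraps to 0, carry into field.
Longitude field M = 12; +1 → 13 = N.
The latitude characters are unchanged.

NG04am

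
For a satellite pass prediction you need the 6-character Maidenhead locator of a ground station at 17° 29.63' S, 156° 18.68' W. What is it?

Offset from 180°W / 90°S: lon 23.6887°, lat 72.5062°.
Field: lon ⌊23.6887/20⌋ = 1 → B; lat ⌊72.5062/10⌋ = 7 → H.
Square: lon ⌊3.6887/2⌋ = 1; lat ⌊2.5062/1⌋ = 2.
Subsquare: lon ⌊1.6887/0.0833333⌋ = 20 → u; lat ⌊0.5062/0.0416667⌋ = 12 → m.

BH12um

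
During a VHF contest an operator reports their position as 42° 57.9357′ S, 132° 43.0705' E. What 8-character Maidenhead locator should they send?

Add 180° to longitude and 90° to latitude: 312.71784, 47.03440.
Field: lon ⌊312.71784/20⌋ = 15 → P; lat ⌊47.03440/10⌋ = 4 → E.
Square: lon ⌊12.71784/2⌋ = 6; lat ⌊7.03440/1⌋ = 7.
Subsquare: lon ⌊0.71784/0.0833333⌋ = 8 → i; lat ⌊0.03440/0.0416667⌋ = 0 → a.
Extended square: lon ⌊0.05118/0.00833333⌋ = 6; lat ⌊0.03440/0.00416667⌋ = 8.

PE67ia68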